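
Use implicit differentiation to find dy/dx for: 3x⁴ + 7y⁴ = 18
Differentiate both sides with respect to x, treating y as y(x). By the chain rule, any term containing y contributes a factor of y' = dy/dx when we differentiate it.

Move every term to one side and write the relation as F(x, y) = 0. Term by term,
  d/dx[3x^4] = 12x^3
  d/dx[7y^4] = 28y^3·y'
  d/dx[-18] = 0

The pieces without y' make up ∂F/∂x and the coefficient of y' is ∂F/∂y:
  ∂F/∂x = 12x^3,
  ∂F/∂y = 28y^3.

Since d/dx[F] = ∂F/∂x + (∂F/∂y)·y' = 0, solve for y':
  (∂F/∂y)·y' = -∂F/∂x
  dy/dx = -(∂F/∂x)/(∂F/∂y) = -(12x^3)/(28y^3) = -3x^3/(7y^3)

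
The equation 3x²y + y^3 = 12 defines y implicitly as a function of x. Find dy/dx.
Differentiate both sides with respect to x, treating y as y(x). By the chain rule, any term containing y contributes a factor of y' = dy/dx when we differentiate it.

Move every term to one side and write the relation as F(x, y) = 0. Term by term,
  d/dx[3x^2y] = 3x^2·y' + 6xy
  d/dx[y^3] = 3y^2·y'
  d/dx[-12] = 0

The pieces without y' make up ∂F/∂x and the coefficient of y' is ∂F/∂y:
  ∂F/∂x = 6xy,
  ∂F/∂y = 3x^2 + 3y^2.

Since d/dx[F] = ∂F/∂x + (∂F/∂y)·y' = 0, solve for y':
  (∂F/∂y)·y' = -∂F/∂x
  dy/dx = -(∂F/∂x)/(∂F/∂y) = -(6xy)/(3x^2 + 3y^2) = -2xy/(x^2 + y^2)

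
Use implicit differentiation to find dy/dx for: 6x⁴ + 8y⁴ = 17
Differentiate both sides with respect to x, treating y as y(x). By the chain rule, any term containing y contributes a factor of y' = dy/dx when we differentiate it.

Move every term to one side and write the relation as F(x, y) = 0. Term by term,
  d/dx[6x^4] = 24x^3
  d/dx[8y^4] = 32y^3·y'
  d/dx[-17] = 0

The pieces without y' make up ∂F/∂x and the coefficient of y' is ∂F/∂y:
  ∂F/∂x = 24x^3,
  ∂F/∂y = 32y^3.

Since d/dx[F] = ∂F/∂x + (∂F/∂y)·y' = 0, solve for y':
  (∂F/∂y)·y' = -∂F/∂x
  dy/dx = -(∂F/∂x)/(∂F/∂y) = -(24x^3)/(32y^3) = -3x^3/(4y^3)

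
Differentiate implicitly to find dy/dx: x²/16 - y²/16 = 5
Differentiate the relation implicitly: treat y = y(x) and apply the chain rule, so every y-derivative picks up a y' = dy/dx factor.

With everything moved to the left-hand side, differentiate term by term:
  d/dx[x^2/16] = x/8
  d/dx[-y^2/16] = -y·y'/8
  d/dx[-5] = 0

Separating the contributions that come from x directly and those that come through y:
  without y':      x/8
  multiplying y':  -y/8

so (x/8) + (-y/8)·y' = 0, and therefore
  dy/dx = -(x/8)/(-y/8) = x/y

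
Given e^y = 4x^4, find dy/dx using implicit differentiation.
Differentiate both sides with respect to x, treating y as y(x). By the chain rule, any term containing y contributes a factor of y' = dy/dx when we differentiate it.

Move every term to one side and write the relation as F(x, y) = 0. Term by term,
  d/dx[-4x^4] = -16x^3
  d/dx[e^(y)] = y'·e^(y)

The pieces without y' make up ∂F/∂x and the coefficient of y' is ∂F/∂y:
  ∂F/∂x = -16x^3,
  ∂F/∂y = e^(y).

Since d/dx[F] = ∂F/∂x + (∂F/∂y)·y' = 0, solve for y':
  (∂F/∂y)·y' = -∂F/∂x
  dy/dx = -(∂F/∂x)/(∂F/∂y) = -(-16x^3)/(e^(y)) = 16x^3e^(-y)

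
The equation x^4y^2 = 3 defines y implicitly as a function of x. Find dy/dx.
Differentiate both sides with respect to x, treating y as y(x). By the chain rule, any term containing y contributes a factor of y' = dy/dx when we differentiate it.

Move every term to one side and write the relation as F(x, y) = 0. Term by term,
  d/dx[x^4y^2] = 2x^4y·y' + 4x^3y^2
  d/dx[-3] = 0

The pieces without y' make up ∂F/∂x and the coefficient of y' is ∂F/∂y:
  ∂F/∂x = 4x^3y^2,
  ∂F/∂y = 2x^4y.

Since d/dx[F] = ∂F/∂x + (∂F/∂y)·y' = 0, solve for y':
  (∂F/∂y)·y' = -∂F/∂x
  dy/dx = -(∂F/∂x)/(∂F/∂y) = -(4x^3y^2)/(2x^4y) = -2y/x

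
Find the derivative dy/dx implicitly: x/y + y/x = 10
Take d/dx of both sides. Since y is implicitly a function of x, the chain rule attaches a y' = dy/dx factor whenever we differentiate through y.

Set F(x, y) = (left side) − (right side), so the curve is F = 0. Differentiating each term of F:
  d/dx[x/y] = -x·y'/y^2 + 1/y
  d/dx[y/x] = y'/x - y/x^2
  d/dx[-10] = 0

Collecting, the y'-free part is the partial derivative in x and the y' coefficient is the partial derivative in y:
  ∂F/∂x = 1/y - y/x^2
  ∂F/∂y = -x/y^2 + 1/x

so d/dx[F(x, y(x))] = ∂F/∂x + (∂F/∂y)·y' = 0. Rearranging,
  dy/dx = -(∂F/∂x)/(∂F/∂y) = -(1/y - y/x^2)/(-x/y^2 + 1/x)
        = -((x - y)(x + y)/(x^2y))/(-(x - y)(x + y)/(xy^2)) = y/x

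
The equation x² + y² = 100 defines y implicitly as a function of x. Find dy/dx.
Differentiate the relation implicitly: treat y = y(x) and apply the chain rule, so every y-derivative picks up a y' = dy/dx factor.

With everything moved to the left-hand side, differentiate term by term:
  d/dx[x^2] = 2x
  d/dx[y^2] = 2y·y'
  d/dx[-100] = 0

Separating the contributions that come from x directly and those that come through y:
  without y':      2x
  multiplying y':  2y

so (2x) + (2y)·y' = 0, and therefore
  dy/dx = -(2x)/(2y) = -x/y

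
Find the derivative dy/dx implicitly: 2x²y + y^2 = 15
Apply d/dx to both sides, remembering that y depends on x. Each occurrence of y therefore brings in a y' = dy/dx via the chain rule.

With F(x, y) equal to the left-hand side minus the right, differentiate F term by term:
  d/dx[2x^2y] = 2x^2·y' + 4xy
  d/dx[y^2] = 2y·y'
  d/dx[-15] = 0
Adding these up, d/dx[F] = 0 becomes
  (4xy) + (2x^2 + 2y)·y' = 0,
so isolating y',
  dy/dx = -(4xy)/(2x^2 + 2y) = -2xy/(x^2 + y)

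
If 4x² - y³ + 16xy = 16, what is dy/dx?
Differentiate both sides with respect to x, treating y as y(x). By the chain rule, any term containing y contributes a factor of y' = dy/dx when we differentiate it.

Move every term to one side and write the relation as F(x, y) = 0. Term by term,
  d/dx[4x^2] = 8x
  d/dx[16xy] = 16x·y' + 16y
  d/dx[-y^3] = -3y^2·y'
  d/dx[-16] = 0

The pieces without y' make up ∂F/∂x and the coefficient of y' is ∂F/∂y:
  ∂F/∂x = 8x + 16y,
  ∂F/∂y = 16x - 3y^2.

Since d/dx[F] = ∂F/∂x + (∂F/∂y)·y' = 0, solve for y':
  (∂F/∂y)·y' = -∂F/∂x
  dy/dx = -(∂F/∂x)/(∂F/∂y) = -(8x + 16y)/(16x - 3y^2) = 8(-x - 2y)/(16x - 3y^2)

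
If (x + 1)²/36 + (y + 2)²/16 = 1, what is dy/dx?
Take d/dx of both sides. Since y is implicitly a function of x, the chain rule attaches a y' = dy/dx factor whenever we differentiate through y.

Set F(x, y) = (left side) − (right side), so the curve is F = 0. Differentiating each term of F:
  d/dx[(x + 1)^2/36] = x/18 + 1/18
  d/dx[(y + 2)^2/16] = y'(y + 2)/8
  d/dx[-1] = 0

Collecting, the y'-free part is the partial derivative in x and the y' coefficient is the partial derivative in y:
  ∂F/∂x = x/18 + 1/18
  ∂F/∂y = y/8 + 1/4

so d/dx[F(x, y(x))] = ∂F/∂x + (∂F/∂y)·y' = 0. Rearranging,
  dy/dx = -(∂F/∂x)/(∂F/∂y) = -(x/18 + 1/18)/(y/8 + 1/4)
        = -((x + 1)/18)/((y + 2)/8) = 4(-x - 1)/(9(y + 2))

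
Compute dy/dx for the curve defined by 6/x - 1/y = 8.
Differentiate the relation implicitly: treat y = y(x) and apply the chain rule, so every y-derivative picks up a y' = dy/dx factor.

With everything moved to the left-hand side, differentiate term by term:
  d/dx[-1/y] = y'/y^2
  d/dx[6/x] = -6/x^2
  d/dx[-8] = 0

Separating the contributions that come from x directly and those that come through y:
  without y':      -6/x^2
  multiplying y':  y^(-2)

so (-6/x^2) + (y^(-2))·y' = 0, and therefore
  dy/dx = -(-6/x^2)/(y^(-2)) = 6y^2/x^2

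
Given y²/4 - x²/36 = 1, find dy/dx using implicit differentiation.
Apply d/dx to both sides, remembering that y depends on x. Each occurrence of y therefore brings in a y' = dy/dx via the chain rule.

With F(x, y) equal to the left-hand side minus the right, differentiate F term by term:
  d/dx[-x^2/36] = -x/18
  d/dx[y^2/4] = y·y'/2
  d/dx[-1] = 0
Adding these up, d/dx[F] = 0 becomes
  (-x/18) + (y/2)·y' = 0,
so isolating y',
  dy/dx = -(-x/18)/(y/2) = x/(9y)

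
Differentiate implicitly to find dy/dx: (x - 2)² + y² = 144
Apply d/dx to both sides, remembering that y depends on x. Each occurrence of y therefore brings in a y' = dy/dx via the chain rule.

With F(x, y) equal to the left-hand side minus the right, differentiate F term by term:
  d/dx[y^2] = 2y·y'
  d/dx[(x - 2)^2] = 2x - 4
  d/dx[-144] = 0
Adding these up, d/dx[F] = 0 becomes
  (2x - 4) + (2y)·y' = 0,
so isolating y',
  dy/dx = -(2x - 4)/(2y) = (2 - x)/y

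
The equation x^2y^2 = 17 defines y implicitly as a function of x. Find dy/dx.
Differentiate both sides with respect to x, treating y as y(x). By the chain rule, any term containing y contributes a factor of y' = dy/dx when we differentiate it.

Move every term to one side and write the relation as F(x, y) = 0. Term by term,
  d/dx[x^2y^2] = 2x^2y·y' + 2xy^2
  d/dx[-17] = 0

The pieces without y' make up ∂F/∂x and the coefficient of y' is ∂F/∂y:
  ∂F/∂x = 2xy^2,
  ∂F/∂y = 2x^2y.

Since d/dx[F] = ∂F/∂x + (∂F/∂y)·y' = 0, solve for y':
  (∂F/∂y)·y' = -∂F/∂x
  dy/dx = -(∂F/∂x)/(∂F/∂y) = -(2xy^2)/(2x^2y) = -y/x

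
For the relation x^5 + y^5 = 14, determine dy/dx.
Differentiate the relation implicitly: treat y = y(x) and apply the chain rule, so every y-derivative picks up a y' = dy/dx factor.

With everything moved to the left-hand side, differentiate term by term:
  d/dx[x^5] = 5x^4
  d/dx[y^5] = 5y^4·y'
  d/dx[-14] = 0

Separating the contributions that come from x directly and those that come through y:
  without y':      5x^4
  multiplying y':  5y^4

so (5x^4) + (5y^4)·y' = 0, and therefore
  dy/dx = -(5x^4)/(5y^4) = -x^4/y^4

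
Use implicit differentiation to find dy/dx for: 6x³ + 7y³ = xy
Differentiate the relation implicitly: treat y = y(x) and apply the chain rule, so every y-derivative picks up a y' = dy/dx factor.

With everything moved to the left-hand side, differentiate term by term:
  d/dx[6x^3] = 18x^2
  d/dx[-xy] = -x·y' - y
  d/dx[7y^3] = 21y^2·y'

Separating the contributions that come from x directly and those that come through y:
  without y':      18x^2 - y
  multiplying y':  -x + 21y^2

so (18x^2 - y) + (-x + 21y^2)·y' = 0, and therefore
  dy/dx = -(18x^2 - y)/(-x + 21y^2) = (18x^2 - y)/(x - 21y^2)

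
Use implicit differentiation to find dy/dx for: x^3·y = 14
Apply d/dx to both sides, remembering that y depends on x. Each occurrence of y therefore brings in a y' = dy/dx via the chain rule.

With F(x, y) equal to the left-hand side minus the right, differentiate F term by term:
  d/dx[x^3y] = x^3·y' + 3x^2y
  d/dx[-14] = 0
Adding these up, d/dx[F] = 0 becomes
  (3x^2y) + (x^3)·y' = 0,
so isolating y',
  dy/dx = -(3x^2y)/(x^3) = -3y/x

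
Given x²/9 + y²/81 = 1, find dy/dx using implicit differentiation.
Differentiate the relation implicitly: treat y = y(x) and apply the chain rule, so every y-derivative picks up a y' = dy/dx factor.

With everything moved to the left-hand side, differentiate term by term:
  d/dx[x^2/9] = 2x/9
  d/dx[y^2/81] = 2y·y'/81
  d/dx[-1] = 0

Separating the contributions that come from x directly and those that come through y:
  without y':      2x/9
  multiplying y':  2y/81

so (2x/9) + (2y/81)·y' = 0, and therefore
  dy/dx = -(2x/9)/(2y/81) = -9x/y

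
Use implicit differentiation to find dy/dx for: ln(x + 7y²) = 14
Differentiate the relation implicitly: treat y = y(x) and apply the chain rule, so every y-derivative picks up a y' = dy/dx factor.

With everything moved to the left-hand side, differentiate term by term:
  d/dx[ln(x + 7y^2)] = (14y·y' + 1)/(x + 7y^2)
  d/dx[-14] = 0

Separating the contributions that come from x directly and those that come through y:
  without y':      1/(x + 7y^2)
  multiplying y':  14y/(x + 7y^2)

so (1/(x + 7y^2)) + (14y/(x + 7y^2))·y' = 0, and therefore
  dy/dx = -(1/(x + 7y^2))/(14y/(x + 7y^2)) = -1/(14y)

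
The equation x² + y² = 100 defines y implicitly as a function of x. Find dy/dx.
Take d/dx of both sides. Since y is implicitly a function of x, the chain rule attaches a y' = dy/dx factor whenever we differentiate through y.

Set F(x, y) = (left side) − (right side), so the curve is F = 0. Differentiating each term of F:
  d/dx[x^2] = 2x
  d/dx[y^2] = 2y·y'
  d/dx[-100] = 0

Collecting, the y'-free part is the partial derivative in x and the y' coefficient is the partial derivative in y:
  ∂F/∂x = 2x
  ∂F/∂y = 2y

so d/dx[F(x, y(x))] = ∂F/∂x + (∂F/∂y)·y' = 0. Rearranging,
  dy/dx = -(∂F/∂x)/(∂F/∂y) = -(2x)/(2y) = -x/y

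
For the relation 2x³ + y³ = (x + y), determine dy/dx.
Differentiate both sides with respect to x, treating y as y(x). By the chain rule, any term containing y contributes a factor of y' = dy/dx when we differentiate it.

Move every term to one side and write the relation as F(x, y) = 0. Term by term,
  d/dx[2x^3] = 6x^2
  d/dx[-x] = -1
  d/dx[y^3] = 3y^2·y'
  d/dx[-y] = -y'

The pieces without y' make up ∂F/∂x and the coefficient of y' is ∂F/∂y:
  ∂F/∂x = 6x^2 - 1,
  ∂F/∂y = 3y^2 - 1.

Since d/dx[F] = ∂F/∂x + (∂F/∂y)·y' = 0, solve for y':
  (∂F/∂y)·y' = -∂F/∂x
  dy/dx = -(∂F/∂x)/(∂F/∂y) = -(6x^2 - 1)/(3y^2 - 1) = (1 - 6x^2)/(3y^2 - 1)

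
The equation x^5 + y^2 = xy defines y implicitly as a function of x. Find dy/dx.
Take d/dx of both sides. Since y is implicitly a function of x, the chain rule attaches a y' = dy/dx factor whenever we differentiate through y.

Set F(x, y) = (left side) − (right side), so the curve is F = 0. Differentiating each term of F:
  d/dx[x^5] = 5x^4
  d/dx[-xy] = -x·y' - y
  d/dx[y^2] = 2y·y'

Collecting, the y'-free part is the partial derivative in x and the y' coefficient is the partial derivative in y:
  ∂F/∂x = 5x^4 - y
  ∂F/∂y = -x + 2y

so d/dx[F(x, y(x))] = ∂F/∂x + (∂F/∂y)·y' = 0. Rearranging,
  dy/dx = -(∂F/∂x)/(∂F/∂y) = -(5x^4 - y)/(-x + 2y) = (5x^4 - y)/(x - 2y)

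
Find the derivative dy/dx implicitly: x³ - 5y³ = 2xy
Differentiate both sides with respect to x, treating y as y(x). By the chain rule, any term containing y contributes a factor of y' = dy/dx when we differentiate it.

Move every term to one side and write the relation as F(x, y) = 0. Term by term,
  d/dx[x^3] = 3x^2
  d/dx[-2xy] = -2x·y' - 2y
  d/dx[-5y^3] = -15y^2·y'

The pieces without y' make up ∂F/∂x and the coefficient of y' is ∂F/∂y:
  ∂F/∂x = 3x^2 - 2y,
  ∂F/∂y = -2x - 15y^2.

Since d/dx[F] = ∂F/∂x + (∂F/∂y)·y' = 0, solve for y':
  (∂F/∂y)·y' = -∂F/∂x
  dy/dx = -(∂F/∂x)/(∂F/∂y) = -(3x^2 - 2y)/(-2x - 15y^2) = (3x^2 - 2y)/(2x + 15y^2)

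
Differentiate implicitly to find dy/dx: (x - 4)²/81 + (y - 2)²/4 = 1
Differentiate the relation implicitly: treat y = y(x) and apply the chain rule, so every y-derivative picks up a y' = dy/dx factor.

With everything moved to the left-hand side, differentiate term by term:
  d/dx[(x - 4)^2/81] = 2x/81 - 8/81
  d/dx[(y - 2)^2/4] = y'(y - 2)/2
  d/dx[-1] = 0

Separating the contributions that come from x directly and those that come through y:
  without y':      2x/81 - 8/81
  multiplying y':  y/2 - 1

so (2x/81 - 8/81) + (y/2 - 1)·y' = 0, and therefore
  dy/dx = -(2x/81 - 8/81)/(y/2 - 1)
        = -(2(x - 4)/81)/((y - 2)/2) = 4(4 - x)/(81(y - 2))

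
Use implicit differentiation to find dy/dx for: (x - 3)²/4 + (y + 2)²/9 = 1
Apply d/dx to both sides, remembering that y depends on x. Each occurrence of y therefore brings in a y' = dy/dx via the chain rule.

With F(x, y) equal to the left-hand side minus the right, differentiate F term by term:
  d/dx[(x - 3)^2/4] = x/2 - 3/2
  d/dx[(y + 2)^2/9] = 2·y'(y + 2)/9
  d/dx[-1] = 0
Adding these up, d/dx[F] = 0 becomes
  (x/2 - 3/2) + (2y/9 + 4/9)·y' = 0,
so isolating y',
  dy/dx = -(x/2 - 3/2)/(2y/9 + 4/9)
        = -((x - 3)/2)/(2(y + 2)/9) = 9(3 - x)/(4(y + 2))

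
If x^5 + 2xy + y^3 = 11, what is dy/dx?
Apply d/dx to both sides, remembering that y depends on x. Each occurrence of y therefore brings in a y' = dy/dx via the chain rule.

With F(x, y) equal to the left-hand side minus the right, differentiate F term by term:
  d/dx[x^5] = 5x^4
  d/dx[2xy] = 2x·y' + 2y
  d/dx[y^3] = 3y^2·y'
  d/dx[-11] = 0
Adding these up, d/dx[F] = 0 becomes
  (5x^4 + 2y) + (2x + 3y^2)·y' = 0,
so isolating y',
  dy/dx = -(5x^4 + 2y)/(2x + 3y^2) = (-5x^4 - 2y)/(2x + 3y^2)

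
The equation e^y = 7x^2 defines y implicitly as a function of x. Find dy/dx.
Differentiate both sides with respect to x, treating y as y(x). By the chain rule, any term containing y contributes a factor of y' = dy/dx when we differentiate it.

Move every term to one side and write the relation as F(x, y) = 0. Term by term,
  d/dx[-7x^2] = -14x
  d/dx[e^(y)] = y'·e^(y)

The pieces without y' make up ∂F/∂x and the coefficient of y' is ∂F/∂y:
  ∂F/∂x = -14x,
  ∂F/∂y = e^(y).

Since d/dx[F] = ∂F/∂x + (∂F/∂y)·y' = 0, solve for y':
  (∂F/∂y)·y' = -∂F/∂x
  dy/dx = -(∂F/∂x)/(∂F/∂y) = -(-14x)/(e^(y)) = 14x·e^(-y)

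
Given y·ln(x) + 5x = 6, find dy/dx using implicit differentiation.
Take d/dx of both sides. Since y is implicitly a function of x, the chain rule attaches a y' = dy/dx factor whenever we differentiate through y.

Set F(x, y) = (left side) − (right side), so the curve is F = 0. Differentiating each term of F:
  d/dx[5x] = 5
  d/dx[y·ln(x)] = y'·ln(x) + y/x
  d/dx[-6] = 0

Collecting, the y'-free part is the partial derivative in x and the y' coefficient is the partial derivative in y:
  ∂F/∂x = 5 + y/x
  ∂F/∂y = ln(x)

so d/dx[F(x, y(x))] = ∂F/∂x + (∂F/∂y)·y' = 0. Rearranging,
  dy/dx = -(∂F/∂x)/(∂F/∂y) = -(5 + y/x)/(ln(x))
        = -((5x + y)/x)/(ln(x)) = (-5x - y)/(x·ln(x))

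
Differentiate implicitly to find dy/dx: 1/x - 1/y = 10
Differentiate both sides with respect to x, treating y as y(x). By the chain rule, any term containing y contributes a factor of y' = dy/dx when we differentiate it.

Move every term to one side and write the relation as F(x, y) = 0. Term by term,
  d/dx[-1/y] = y'/y^2
  d/dx[1/x] = -1/x^2
  d/dx[-10] = 0

The pieces without y' make up ∂F/∂x and the coefficient of y' is ∂F/∂y:
  ∂F/∂x = -1/x^2,
  ∂F/∂y = y^(-2).

Since d/dx[F] = ∂F/∂x + (∂F/∂y)·y' = 0, solve for y':
  (∂F/∂y)·y' = -∂F/∂x
  dy/dx = -(∂F/∂x)/(∂F/∂y) = -(-1/x^2)/(y^(-2)) = y^2/x^2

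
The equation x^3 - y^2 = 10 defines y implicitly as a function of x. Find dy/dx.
Take d/dx of both sides. Since y is implicitly a function of x, the chain rule attaches a y' = dy/dx factor whenever we differentiate through y.

Set F(x, y) = (left side) − (right side), so the curve is F = 0. Differentiating each term of F:
  d/dx[x^3] = 3x^2
  d/dx[-y^2] = -2y·y'
  d/dx[-10] = 0

Collecting, the y'-free part is the partial derivative in x and the y' coefficient is the partial derivative in y:
  ∂F/∂x = 3x^2
  ∂F/∂y = -2y

so d/dx[F(x, y(x))] = ∂F/∂x + (∂F/∂y)·y' = 0. Rearranging,
  dy/dx = -(∂F/∂x)/(∂F/∂y) = -(3x^2)/(-2y) = 3x^2/(2y)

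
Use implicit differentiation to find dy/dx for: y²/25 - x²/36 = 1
Differentiate the relation implicitly: treat y = y(x) and apply the chain rule, so every y-derivative picks up a y' = dy/dx factor.

With everything moved to the left-hand side, differentiate term by term:
  d/dx[-x^2/36] = -x/18
  d/dx[y^2/25] = 2y·y'/25
  d/dx[-1] = 0

Separating the contributions that come from x directly and those that come through y:
  without y':      -x/18
  multiplying y':  2y/25

so (-x/18) + (2y/25)·y' = 0, and therefore
  dy/dx = -(-x/18)/(2y/25) = 25x/(36y)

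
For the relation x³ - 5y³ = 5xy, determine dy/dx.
Take d/dx of both sides. Since y is implicitly a function of x, the chain rule attaches a y' = dy/dx factor whenever we differentiate through y.

Set F(x, y) = (left side) − (right side), so the curve is F = 0. Differentiating each term of F:
  d/dx[x^3] = 3x^2
  d/dx[-5xy] = -5x·y' - 5y
  d/dx[-5y^3] = -15y^2·y'

Collecting, the y'-free part is the partial derivative in x and the y' coefficient is the partial derivative in y:
  ∂F/∂x = 3x^2 - 5y
  ∂F/∂y = -5x - 15y^2

so d/dx[F(x, y(x))] = ∂F/∂x + (∂F/∂y)·y' = 0. Rearranging,
  dy/dx = -(∂F/∂x)/(∂F/∂y) = -(3x^2 - 5y)/(-5x - 15y^2) = (3x^2/5 - y)/(x + 3y^2)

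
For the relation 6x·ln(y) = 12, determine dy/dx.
Take d/dx of both sides. Since y is implicitly a function of x, the chain rule attaches a y' = dy/dx factor whenever we differentiate through y.

Set F(x, y) = (left side) − (right side), so the curve is F = 0. Differentiating each term of F:
  d/dx[6x·ln(y)] = 6x·y'/y + 6ln(y)
  d/dx[-12] = 0

Collecting, the y'-free part is the partial derivative in x and the y' coefficient is the partial derivative in y:
  ∂F/∂x = 6ln(y)
  ∂F/∂y = 6x/y

so d/dx[F(x, y(x))] = ∂F/∂x + (∂F/∂y)·y' = 0. Rearranging,
  dy/dx = -(∂F/∂x)/(∂F/∂y) = -(6ln(y))/(6x/y) = -y·ln(y)/x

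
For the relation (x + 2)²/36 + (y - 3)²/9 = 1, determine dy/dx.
Apply d/dx to both sides, remembering that y depends on x. Each occurrence of y therefore brings in a y' = dy/dx via the chain rule.

With F(x, y) equal to the left-hand side minus the right, differentiate F term by term:
  d/dx[(x + 2)^2/36] = x/18 + 1/9
  d/dx[(y - 3)^2/9] = 2·y'(y - 3)/9
  d/dx[-1] = 0
Adding these up, d/dx[F] = 0 becomes
  (x/18 + 1/9) + (2y/9 - 2/3)·y' = 0,
so isolating y',
  dy/dx = -(x/18 + 1/9)/(2y/9 - 2/3)
        = -((x + 2)/18)/(2(y - 3)/9) = (-x - 2)/(4(y - 3))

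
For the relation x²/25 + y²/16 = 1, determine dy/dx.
Take d/dx of both sides. Since y is implicitly a function of x, the chain rule attaches a y' = dy/dx factor whenever we differentiate through y.

Set F(x, y) = (left side) − (right side), so the curve is F = 0. Differentiating each term of F:
  d/dx[x^2/25] = 2x/25
  d/dx[y^2/16] = y·y'/8
  d/dx[-1] = 0

Collecting, the y'-free part is the partial derivative in x and the y' coefficient is the partial derivative in y:
  ∂F/∂x = 2x/25
  ∂F/∂y = y/8

so d/dx[F(x, y(x))] = ∂F/∂x + (∂F/∂y)·y' = 0. Rearranging,
  dy/dx = -(∂F/∂x)/(∂F/∂y) = -(2x/25)/(y/8) = -16x/(25y)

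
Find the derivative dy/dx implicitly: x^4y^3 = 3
Take d/dx of both sides. Since y is implicitly a function of x, the chain rule attaches a y' = dy/dx factor whenever we differentiate through y.

Set F(x, y) = (left side) − (right side), so the curve is F = 0. Differentiating each term of F:
  d/dx[x^4y^3] = 3x^4y^2·y' + 4x^3y^3
  d/dx[-3] = 0

Collecting, the y'-free part is the partial derivative in x and the y' coefficient is the partial derivative in y:
  ∂F/∂x = 4x^3y^3
  ∂F/∂y = 3x^4y^2

so d/dx[F(x, y(x))] = ∂F/∂x + (∂F/∂y)·y' = 0. Rearranging,
  dy/dx = -(∂F/∂x)/(∂F/∂y) = -(4x^3y^3)/(3x^4y^2) = -4y/(3x)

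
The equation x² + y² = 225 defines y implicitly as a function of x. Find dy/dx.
Take d/dx of both sides. Since y is implicitly a function of x, the chain rule attaches a y' = dy/dx factor whenever we differentiate through y.

Set F(x, y) = (left side) − (right side), so the curve is F = 0. Differentiating each term of F:
  d/dx[x^2] = 2x
  d/dx[y^2] = 2y·y'
  d/dx[-225] = 0

Collecting, the y'-free part is the partial derivative in x and the y' coefficient is the partial derivative in y:
  ∂F/∂x = 2x
  ∂F/∂y = 2y

so d/dx[F(x, y(x))] = ∂F/∂x + (∂F/∂y)·y' = 0. Rearranging,
  dy/dx = -(∂F/∂x)/(∂F/∂y) = -(2x)/(2y) = -x/y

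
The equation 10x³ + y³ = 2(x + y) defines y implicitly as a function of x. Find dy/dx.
Take d/dx of both sides. Since y is implicitly a function of x, the chain rule attaches a y' = dy/dx factor whenever we differentiate through y.

Set F(x, y) = (left side) − (right side), so the curve is F = 0. Differentiating each term of F:
  d/dx[10x^3] = 30x^2
  d/dx[-2x] = -2
  d/dx[y^3] = 3y^2·y'
  d/dx[-2y] = -2·y'

Collecting, the y'-free part is the partial derivative in x and the y' coefficient is the partial derivative in y:
  ∂F/∂x = 30x^2 - 2
  ∂F/∂y = 3y^2 - 2

so d/dx[F(x, y(x))] = ∂F/∂x + (∂F/∂y)·y' = 0. Rearranging,
  dy/dx = -(∂F/∂x)/(∂F/∂y) = -(30x^2 - 2)/(3y^2 - 2) = 2(1 - 15x^2)/(3y^2 - 2)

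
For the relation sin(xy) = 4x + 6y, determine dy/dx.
Take d/dx of both sides. Since y is implicitly a function of x, the chain rule attaches a y' = dy/dx factor whenever we differentiate through y.

Set F(x, y) = (left side) − (right side), so the curve is F = 0. Differentiating each term of F:
  d/dx[-4x] = -4
  d/dx[-6y] = -6·y'
  d/dx[sin(xy)] = (x·y' + y)·cos(xy)

Collecting, the y'-free part is the partial derivative in x and the y' coefficient is the partial derivative in y:
  ∂F/∂x = y·cos(xy) - 4
  ∂F/∂y = x·cos(xy) - 6

so d/dx[F(x, y(x))] = ∂F/∂x + (∂F/∂y)·y' = 0. Rearranging,
  dy/dx = -(∂F/∂x)/(∂F/∂y) = -(y·cos(xy) - 4)/(x·cos(xy) - 6) = (-y·cos(xy) + 4)/(x·cos(xy) - 6)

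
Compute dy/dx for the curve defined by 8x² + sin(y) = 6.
Apply d/dx to both sides, remembering that y depends on x. Each occurrence of y therefore brings in a y' = dy/dx via the chain rule.

With F(x, y) equal to the left-hand side minus the right, differentiate F term by term:
  d/dx[8x^2] = 16x
  d/dx[sin(y)] = y'·cos(y)
  d/dx[-6] = 0
Adding these up, d/dx[F] = 0 becomes
  (16x) + (cos(y))·y' = 0,
so isolating y',
  dy/dx = -(16x)/(cos(y)) = -16x/cos(y)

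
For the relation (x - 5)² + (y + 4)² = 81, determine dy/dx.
Differentiate the relation implicitly: treat y = y(x) and apply the chain rule, so every y-derivative picks up a y' = dy/dx factor.

With everything moved to the left-hand side, differentiate term by term:
  d/dx[(x - 5)^2] = 2x - 10
  d/dx[(y + 4)^2] = 2·y'(y + 4)
  d/dx[-81] = 0

Separating the contributions that come from x directly and those that come through y:
  without y':      2x - 10
  multiplying y':  2y + 8

so (2x - 10) + (2y + 8)·y' = 0, and therefore
  dy/dx = -(2x - 10)/(2y + 8) = (5 - x)/(y + 4)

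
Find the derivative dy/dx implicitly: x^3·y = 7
Differentiate the relation implicitly: treat y = y(x) and apply the chain rule, so every y-derivative picks up a y' = dy/dx factor.

With everything moved to the left-hand side, differentiate term by term:
  d/dx[x^3y] = x^3·y' + 3x^2y
  d/dx[-7] = 0

Separating the contributions that come from x directly and those that come through y:
  without y':      3x^2y
  multiplying y':  x^3

so (3x^2y) + (x^3)·y' = 0, and therefore
  dy/dx = -(3x^2y)/(x^3) = -3y/x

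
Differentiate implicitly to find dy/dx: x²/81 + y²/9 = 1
Differentiate both sides with respect to x, treating y as y(x). By the chain rule, any term containing y contributes a factor of y' = dy/dx when we differentiate it.

Move every term to one side and write the relation as F(x, y) = 0. Term by term,
  d/dx[x^2/81] = 2x/81
  d/dx[y^2/9] = 2y·y'/9
  d/dx[-1] = 0

The pieces without y' make up ∂F/∂x and the coefficient of y' is ∂F/∂y:
  ∂F/∂x = 2x/81,
  ∂F/∂y = 2y/9.

Since d/dx[F] = ∂F/∂x + (∂F/∂y)·y' = 0, solve for y':
  (∂F/∂y)·y' = -∂F/∂x
  dy/dx = -(∂F/∂x)/(∂F/∂y) = -(2x/81)/(2y/9) = -x/(9y)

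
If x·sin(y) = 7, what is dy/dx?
Differentiate both sides with respect to x, treating y as y(x). By the chain rule, any term containing y contributes a factor of y' = dy/dx when we differentiate it.

Move every term to one side and write the relation as F(x, y) = 0. Term by term,
  d/dx[x·sin(y)] = x·y'·cos(y) + sin(y)
  d/dx[-7] = 0

The pieces without y' make up ∂F/∂x and the coefficient of y' is ∂F/∂y:
  ∂F/∂x = sin(y),
  ∂F/∂y = x·cos(y).

Since d/dx[F] = ∂F/∂x + (∂F/∂y)·y' = 0, solve for y':
  (∂F/∂y)·y' = -∂F/∂x
  dy/dx = -(∂F/∂x)/(∂F/∂y) = -(sin(y))/(x·cos(y)) = -tan(y)/x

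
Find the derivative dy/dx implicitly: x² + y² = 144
Differentiate the relation implicitly: treat y = y(x) and apply the chain rule, so every y-derivative picks up a y' = dy/dx factor.

With everything moved to the left-hand side, differentiate term by term:
  d/dx[x^2] = 2x
  d/dx[y^2] = 2y·y'
  d/dx[-144] = 0

Separating the contributions that come from x directly and those that come through y:
  without y':      2x
  multiplying y':  2y

so (2x) + (2y)·y' = 0, and therefore
  dy/dx = -(2x)/(2y) = -x/y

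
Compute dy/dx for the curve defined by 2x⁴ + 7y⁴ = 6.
Take d/dx of both sides. Since y is implicitly a function of x, the chain rule attaches a y' = dy/dx factor whenever we differentiate through y.

Set F(x, y) = (left side) − (right side), so the curve is F = 0. Differentiating each term of F:
  d/dx[2x^4] = 8x^3
  d/dx[7y^4] = 28y^3·y'
  d/dx[-6] = 0

Collecting, the y'-free part is the partial derivative in x and the y' coefficient is the partial derivative in y:
  ∂F/∂x = 8x^3
  ∂F/∂y = 28y^3

so d/dx[F(x, y(x))] = ∂F/∂x + (∂F/∂y)·y' = 0. Rearranging,
  dy/dx = -(∂F/∂x)/(∂F/∂y) = -(8x^3)/(28y^3) = -2x^3/(7y^3)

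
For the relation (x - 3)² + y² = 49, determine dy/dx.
Differentiate the relation implicitly: treat y = y(x) and apply the chain rule, so every y-derivative picks up a y' = dy/dx factor.

With everything moved to the left-hand side, differentiate term by term:
  d/dx[y^2] = 2y·y'
  d/dx[(x - 3)^2] = 2x - 6
  d/dx[-49] = 0

Separating the contributions that come from x directly and those that come through y:
  without y':      2x - 6
  multiplying y':  2y

so (2x - 6) + (2y)·y' = 0, and therefore
  dy/dx = -(2x - 6)/(2y) = (3 - x)/y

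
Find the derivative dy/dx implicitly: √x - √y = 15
Apply d/dx to both sides, remembering that y depends on x. Each occurrence of y therefore brings in a y' = dy/dx via the chain rule.

With F(x, y) equal to the left-hand side minus the right, differentiate F term by term:
  d/dx[√(x)] = 1/(2√(x))
  d/dx[-√(y)] = -y'/(2√(y))
  d/dx[-15] = 0
Adding these up, d/dx[F] = 0 becomes
  (1/(2√(x))) + (-1/(2√(y)))·y' = 0,
so isolating y',
  dy/dx = -(1/(2√(x)))/(-1/(2√(y))) = √(y)/√(x)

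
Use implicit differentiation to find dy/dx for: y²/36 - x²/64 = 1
Take d/dx of both sides. Since y is implicitly a function of x, the chain rule attaches a y' = dy/dx factor whenever we differentiate through y.

Set F(x, y) = (left side) − (right side), so the curve is F = 0. Differentiating each term of F:
  d/dx[-x^2/64] = -x/32
  d/dx[y^2/36] = y·y'/18
  d/dx[-1] = 0

Collecting, the y'-free part is the partial derivative in x and the y' coefficient is the partial derivative in y:
  ∂F/∂x = -x/32
  ∂F/∂y = y/18

so d/dx[F(x, y(x))] = ∂F/∂x + (∂F/∂y)·y' = 0. Rearranging,
  dy/dx = -(∂F/∂x)/(∂F/∂y) = -(-x/32)/(y/18) = 9x/(16y)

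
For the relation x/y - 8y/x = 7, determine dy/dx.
Take d/dx of both sides. Since y is implicitly a function of x, the chain rule attaches a y' = dy/dx factor whenever we differentiate through y.

Set F(x, y) = (left side) − (right side), so the curve is F = 0. Differentiating each term of F:
  d/dx[x/y] = -x·y'/y^2 + 1/y
  d/dx[-8y/x] = -8·y'/x + 8y/x^2
  d/dx[-7] = 0

Collecting, the y'-free part is the partial derivative in x and the y' coefficient is the partial derivative in y:
  ∂F/∂x = 1/y + 8y/x^2
  ∂F/∂y = -x/y^2 - 8/x

so d/dx[F(x, y(x))] = ∂F/∂x + (∂F/∂y)·y' = 0. Rearranging,
  dy/dx = -(∂F/∂x)/(∂F/∂y) = -(1/y + 8y/x^2)/(-x/y^2 - 8/x)
        = -((x^2 + 8y^2)/(x^2y))/(-(x^2 + 8y^2)/(xy^2)) = y/x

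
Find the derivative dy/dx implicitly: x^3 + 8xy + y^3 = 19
Apply d/dx to both sides, remembering that y depends on x. Each occurrence of y therefore brings in a y' = dy/dx via the chain rule.

With F(x, y) equal to the left-hand side minus the right, differentiate F term by term:
  d/dx[x^3] = 3x^2
  d/dx[8xy] = 8x·y' + 8y
  d/dx[y^3] = 3y^2·y'
  d/dx[-19] = 0
Adding these up, d/dx[F] = 0 becomes
  (3x^2 + 8y) + (8x + 3y^2)·y' = 0,
so isolating y',
  dy/dx = -(3x^2 + 8y)/(8x + 3y^2) = (-3x^2 - 8y)/(8x + 3y^2)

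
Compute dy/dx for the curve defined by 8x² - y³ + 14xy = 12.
Take d/dx of both sides. Since y is implicitly a function of x, the chain rule attaches a y' = dy/dx factor whenever we differentiate through y.

Set F(x, y) = (left side) − (right side), so the curve is F = 0. Differentiating each term of F:
  d/dx[8x^2] = 16x
  d/dx[14xy] = 14x·y' + 14y
  d/dx[-y^3] = -3y^2·y'
  d/dx[-12] = 0

Collecting, the y'-free part is the partial derivative in x and the y' coefficient is the partial derivative in y:
  ∂F/∂x = 16x + 14y
  ∂F/∂y = 14x - 3y^2

so d/dx[F(x, y(x))] = ∂F/∂x + (∂F/∂y)·y' = 0. Rearranging,
  dy/dx = -(∂F/∂x)/(∂F/∂y) = -(16x + 14y)/(14x - 3y^2) = 2(-8x - 7y)/(14x - 3y^2)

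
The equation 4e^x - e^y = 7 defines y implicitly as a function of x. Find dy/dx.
Take d/dx of both sides. Since y is implicitly a function of x, the chain rule attaches a y' = dy/dx factor whenever we differentiate through y.

Set F(x, y) = (left side) − (right side), so the curve is F = 0. Differentiating each term of F:
  d/dx[4e^(x)] = 4e^(x)
  d/dx[-e^(y)] = -y'·e^(y)
  d/dx[-7] = 0

Collecting, the y'-free part is the partial derivative in x and the y' coefficient is the partial derivative in y:
  ∂F/∂x = 4e^(x)
  ∂F/∂y = -e^(y)

so d/dx[F(x, y(x))] = ∂F/∂x + (∂F/∂y)·y' = 0. Rearranging,
  dy/dx = -(∂F/∂x)/(∂F/∂y) = -(4e^(x))/(-e^(y)) = 4e^(x - y)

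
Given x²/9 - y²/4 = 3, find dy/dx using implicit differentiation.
Take d/dx of both sides. Since y is implicitly a function of x, the chain rule attaches a y' = dy/dx factor whenever we differentiate through y.

Set F(x, y) = (left side) − (right side), so the curve is F = 0. Differentiating each term of F:
  d/dx[x^2/9] = 2x/9
  d/dx[-y^2/4] = -y·y'/2
  d/dx[-3] = 0

Collecting, the y'-free part is the partial derivative in x and the y' coefficient is the partial derivative in y:
  ∂F/∂x = 2x/9
  ∂F/∂y = -y/2

so d/dx[F(x, y(x))] = ∂F/∂x + (∂F/∂y)·y' = 0. Rearranging,
  dy/dx = -(∂F/∂x)/(∂F/∂y) = -(2x/9)/(-y/2) = 4x/(9y)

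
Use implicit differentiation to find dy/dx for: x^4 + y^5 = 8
Take d/dx of both sides. Since y is implicitly a function of x, the chain rule attaches a y' = dy/dx factor whenever we differentiate through y.

Set F(x, y) = (left side) − (right side), so the curve is F = 0. Differentiating each term of F:
  d/dx[x^4] = 4x^3
  d/dx[y^5] = 5y^4·y'
  d/dx[-8] = 0

Collecting, the y'-free part is the partial derivative in x and the y' coefficient is the partial derivative in y:
  ∂F/∂x = 4x^3
  ∂F/∂y = 5y^4

so d/dx[F(x, y(x))] = ∂F/∂x + (∂F/∂y)·y' = 0. Rearranging,
  dy/dx = -(∂F/∂x)/(∂F/∂y) = -(4x^3)/(5y^4) = -4x^3/(5y^4)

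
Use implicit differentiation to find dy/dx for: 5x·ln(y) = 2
Apply d/dx to both sides, remembering that y depends on x. Each occurrence of y therefore brings in a y' = dy/dx via the chain rule.

With F(x, y) equal to the left-hand side minus the right, differentiate F term by term:
  d/dx[5x·ln(y)] = 5x·y'/y + 5ln(y)
  d/dx[-2] = 0
Adding these up, d/dx[F] = 0 becomes
  (5ln(y)) + (5x/y)·y' = 0,
so isolating y',
  dy/dx = -(5ln(y))/(5x/y) = -y·ln(y)/x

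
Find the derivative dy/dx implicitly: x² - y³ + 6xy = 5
Take d/dx of both sides. Since y is implicitly a function of x, the chain rule attaches a y' = dy/dx factor whenever we differentiate through y.

Set F(x, y) = (left side) − (right side), so the curve is F = 0. Differentiating each term of F:
  d/dx[x^2] = 2x
  d/dx[6xy] = 6x·y' + 6y
  d/dx[-y^3] = -3y^2·y'
  d/dx[-5] = 0

Collecting, the y'-free part is the partial derivative in x and the y' coefficient is the partial derivative in y:
  ∂F/∂x = 2x + 6y
  ∂F/∂y = 6x - 3y^2

so d/dx[F(x, y(x))] = ∂F/∂x + (∂F/∂y)·y' = 0. Rearranging,
  dy/dx = -(∂F/∂x)/(∂F/∂y) = -(2x + 6y)/(6x - 3y^2) = 2(-x - 3y)/(3(2x - y^2))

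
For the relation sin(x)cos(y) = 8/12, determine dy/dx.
Take d/dx of both sides. Since y is implicitly a function of x, the chain rule attaches a y' = dy/dx factor whenever we differentiate through y.

Set F(x, y) = (left side) − (right side), so the curve is F = 0. Differentiating each term of F:
  d/dx[sin(x)·cos(y)] = -y'·sin(x)·sin(y) + cos(x)·cos(y)
  d/dx[-2/3] = 0

Collecting, the y'-free part is the partial derivative in x and the y' coefficient is the partial derivative in y:
  ∂F/∂x = cos(x)·cos(y)
  ∂F/∂y = -sin(x)·sin(y)

so d/dx[F(x, y(x))] = ∂F/∂x + (∂F/∂y)·y' = 0. Rearranging,
  dy/dx = -(∂F/∂x)/(∂F/∂y) = -(cos(x)·cos(y))/(-sin(x)·sin(y)) = 1/(tan(x)·tan(y))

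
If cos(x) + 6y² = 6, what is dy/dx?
Take d/dx of both sides. Since y is implicitly a function of x, the chain rule attaches a y' = dy/dx factor whenever we differentiate through y.

Set F(x, y) = (left side) − (right side), so the curve is F = 0. Differentiating each term of F:
  d/dx[6y^2] = 12y·y'
  d/dx[cos(x)] = -sin(x)
  d/dx[-6] = 0

Collecting, the y'-free part is the partial derivative in x and the y' coefficient is the partial derivative in y:
  ∂F/∂x = -sin(x)
  ∂F/∂y = 12y

so d/dx[F(x, y(x))] = ∂F/∂x + (∂F/∂y)·y' = 0. Rearranging,
  dy/dx = -(∂F/∂x)/(∂F/∂y) = -(-sin(x))/(12y) = sin(x)/(12y)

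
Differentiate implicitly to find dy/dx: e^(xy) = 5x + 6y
Differentiate both sides with respect to x, treating y as y(x). By the chain rule, any term containing y contributes a factor of y' = dy/dx when we differentiate it.

Move every term to one side and write the relation as F(x, y) = 0. Term by term,
  d/dx[-5x] = -5
  d/dx[-6y] = -6·y'
  d/dx[e^(xy)] = (x·y' + y)·e^(xy)

The pieces without y' make up ∂F/∂x and the coefficient of y' is ∂F/∂y:
  ∂F/∂x = y·e^(xy) - 5,
  ∂F/∂y = x·e^(xy) - 6.

Since d/dx[F] = ∂F/∂x + (∂F/∂y)·y' = 0, solve for y':
  (∂F/∂y)·y' = -∂F/∂x
  dy/dx = -(∂F/∂x)/(∂F/∂y) = -(y·e^(xy) - 5)/(x·e^(xy) - 6) = (-y·e^(xy) + 5)/(x·e^(xy) - 6)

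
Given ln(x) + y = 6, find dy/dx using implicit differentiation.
Differentiate the relation implicitly: treat y = y(x) and apply the chain rule, so every y-derivative picks up a y' = dy/dx factor.

With everything moved to the left-hand side, differentiate term by term:
  d/dx[y] = y'
  d/dx[ln(x)] = 1/x
  d/dx[-6] = 0

Separating the contributions that come from x directly and those that come through y:
  without y':      1/x
  multiplying y':  1

so (1/x) + (1)·y' = 0, and therefore
  dy/dx = -(1/x)/(1) = -1/x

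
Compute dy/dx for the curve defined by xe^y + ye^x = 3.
Apply d/dx to both sides, remembering that y depends on x. Each occurrence of y therefore brings in a y' = dy/dx via the chain rule.

With F(x, y) equal to the left-hand side minus the right, differentiate F term by term:
  d/dx[x·e^(y)] = x·y'·e^(y) + e^(y)
  d/dx[y·e^(x)] = y·e^(x) + y'·e^(x)
  d/dx[-3] = 0
Adding these up, d/dx[F] = 0 becomes
  (y·e^(x) + e^(y)) + (x·e^(y) + e^(x))·y' = 0,
so isolating y',
  dy/dx = -(y·e^(x) + e^(y))/(x·e^(y) + e^(x)) = (-y·e^(x) - e^(y))/(x·e^(y) + e^(x))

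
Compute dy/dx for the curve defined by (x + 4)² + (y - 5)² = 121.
Take d/dx of both sides. Since y is implicitly a function of x, the chain rule attaches a y' = dy/dx factor whenever we differentiate through y.

Set F(x, y) = (left side) − (right side), so the curve is F = 0. Differentiating each term of F:
  d/dx[(x + 4)^2] = 2x + 8
  d/dx[(y - 5)^2] = 2·y'(y - 5)
  d/dx[-121] = 0

Collecting, the y'-free part is the partial derivative in x and the y' coefficient is the partial derivative in y:
  ∂F/∂x = 2x + 8
  ∂F/∂y = 2y - 10

so d/dx[F(x, y(x))] = ∂F/∂x + (∂F/∂y)·y' = 0. Rearranging,
  dy/dx = -(∂F/∂x)/(∂F/∂y) = -(2x + 8)/(2y - 10) = (-x - 4)/(y - 5)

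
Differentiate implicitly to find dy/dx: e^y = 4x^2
Differentiate both sides with respect to x, treating y as y(x). By the chain rule, any term containing y contributes a factor of y' = dy/dx when we differentiate it.

Move every term to one side and write the relation as F(x, y) = 0. Term by term,
  d/dx[-4x^2] = -8x
  d/dx[e^(y)] = y'·e^(y)

The pieces without y' make up ∂F/∂x and the coefficient of y' is ∂F/∂y:
  ∂F/∂x = -8x,
  ∂F/∂y = e^(y).

Since d/dx[F] = ∂F/∂x + (∂F/∂y)·y' = 0, solve for y':
  (∂F/∂y)·y' = -∂F/∂x
  dy/dx = -(∂F/∂x)/(∂F/∂y) = -(-8x)/(e^(y)) = 8x·e^(-y)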